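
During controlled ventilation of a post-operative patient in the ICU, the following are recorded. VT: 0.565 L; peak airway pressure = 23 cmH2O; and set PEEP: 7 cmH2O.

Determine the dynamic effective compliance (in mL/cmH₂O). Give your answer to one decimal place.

35.3

Dynamic compliance = Vt / (PIP − PEEP) = 565 / (23 − 7) = 565 / 16.0 = 35.313 mL/cmH2O.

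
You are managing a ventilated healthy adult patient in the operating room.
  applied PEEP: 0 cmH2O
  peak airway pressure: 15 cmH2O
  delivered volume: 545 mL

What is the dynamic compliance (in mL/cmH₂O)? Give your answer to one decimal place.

36.3

Dynamic compliance = Vt / (PIP − PEEP) = 545 / (15 − 0) = 545 / 15.0 = 36.333 mL/cmH2O.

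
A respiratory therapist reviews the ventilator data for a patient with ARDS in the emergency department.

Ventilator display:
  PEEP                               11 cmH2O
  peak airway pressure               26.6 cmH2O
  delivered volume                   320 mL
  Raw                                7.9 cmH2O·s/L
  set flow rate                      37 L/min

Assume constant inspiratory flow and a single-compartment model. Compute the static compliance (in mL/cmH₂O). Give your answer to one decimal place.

Flow: 37 L/min ÷ 60 = 0.6167 L/s.
Equation of motion (constant flow): PIP = Vt/C + R·V̇ + PEEP.
Vt/C = PIP − R·V̇ − PEEP = 26.6 − 7.9×0.6167 − 11 = 26.6 − 4.872 − 11 = 10.728 cmH2O.
C = Vt / 10.728 = 320 / 10.728 = 29.828 mL/cmH2O.

29.8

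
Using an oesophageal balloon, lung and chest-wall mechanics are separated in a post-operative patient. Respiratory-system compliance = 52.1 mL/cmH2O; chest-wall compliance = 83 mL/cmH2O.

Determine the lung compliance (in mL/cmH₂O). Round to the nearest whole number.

1/CL = 1/Crs − 1/Ccw.
1/CL = 1/52.1 − 1/83 = 0.007146.
CL = 139.94 mL/cmH2O.

140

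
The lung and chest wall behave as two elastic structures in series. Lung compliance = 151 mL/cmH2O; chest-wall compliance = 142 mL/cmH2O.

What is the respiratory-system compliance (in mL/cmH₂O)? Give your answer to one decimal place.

Lung and chest wall are elastances in series: 1/Crs = 1/CL + 1/Ccw.
1/Crs = 1/151 + 1/142 = 0.01366.
Crs = 73.206 mL/cmH2O.

73.2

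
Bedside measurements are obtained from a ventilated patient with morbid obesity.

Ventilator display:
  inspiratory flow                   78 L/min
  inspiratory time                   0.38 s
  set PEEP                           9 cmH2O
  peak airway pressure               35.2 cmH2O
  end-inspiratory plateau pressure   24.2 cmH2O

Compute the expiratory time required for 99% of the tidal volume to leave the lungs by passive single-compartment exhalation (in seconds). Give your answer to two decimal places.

Flow: 78 L/min ÷ 60 = 1.3 L/s.
Vt = flow × Ti = 1.3 L/s × 0.38 s × 1000 mL/L = 494.0 mL.
R = (PIP − Pplat)/V̇ = (35.2 − 24.2) / 1.3 = 11.0/1.3 = 8.462 cmH2O·s/L.
C = Vt/(Pplat − PEEP) = 494.0 / (24.2 − 9) = 494.0/15.2 = 32.5 mL/cmH2O.
τ = R × C = 8.462 × 0.0325 L/cmH2O = 0.275 s.
t = −τ·ln(1 − 0.99) = −0.275·ln(0.01) = 1.266 s.

1.27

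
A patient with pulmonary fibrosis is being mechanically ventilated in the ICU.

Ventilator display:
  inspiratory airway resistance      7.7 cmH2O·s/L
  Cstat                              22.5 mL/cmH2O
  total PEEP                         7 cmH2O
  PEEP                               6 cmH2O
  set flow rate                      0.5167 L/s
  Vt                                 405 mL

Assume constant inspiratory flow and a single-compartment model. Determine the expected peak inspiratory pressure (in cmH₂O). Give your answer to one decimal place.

29.0

Total PEEP = 7 cmH2O (set 6 + intrinsic 1); this is the baseline alveolar pressure.
Equation of motion (constant flow): PIP = Vt/C + R·V̇ + PEEP.
PIP = 405/22.5 + 7.7×0.5167 + 7 = 18.0 + 3.979 + 7 = 28.979 cmH2O.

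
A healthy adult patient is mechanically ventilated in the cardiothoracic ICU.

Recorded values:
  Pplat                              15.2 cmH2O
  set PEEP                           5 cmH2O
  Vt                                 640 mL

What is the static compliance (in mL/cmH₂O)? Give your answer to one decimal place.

62.7

Cstat = Vt / (Pplat − PEEP) = 640 / (15.2 − 5) = 640 / 10.2 = 62.745 mL/cmH2O.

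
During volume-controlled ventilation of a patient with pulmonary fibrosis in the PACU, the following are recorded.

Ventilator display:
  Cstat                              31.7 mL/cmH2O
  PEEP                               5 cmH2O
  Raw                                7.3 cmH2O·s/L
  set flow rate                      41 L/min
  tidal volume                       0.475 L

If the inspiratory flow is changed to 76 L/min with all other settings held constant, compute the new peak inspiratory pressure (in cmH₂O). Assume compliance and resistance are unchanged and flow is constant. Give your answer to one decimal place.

Flow: 41 L/min ÷ 60 = 0.6833 L/s.
New flow: 76 L/min ÷ 60 = 1.2667 L/s.
PIP = Vt/C + R·V̇ + PEEP (constant-flow equation of motion).
Only the resistive term changes: ΔPIP = R × ΔV̇ = 7.3 × (1.2667 − 0.6833) = 7.3 × 0.5834 = 4.259 cmH2O.
Original PIP = 475/31.7 + 7.3×0.6833 + 5 = 24.972 cmH2O; new PIP = 24.972 + (4.259) = 29.231 cmH2O.

29.2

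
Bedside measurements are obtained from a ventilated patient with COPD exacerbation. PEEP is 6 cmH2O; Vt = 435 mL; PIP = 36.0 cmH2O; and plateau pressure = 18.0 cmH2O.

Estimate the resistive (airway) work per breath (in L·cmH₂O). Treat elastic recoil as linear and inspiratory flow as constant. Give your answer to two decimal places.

7.83

With constant inspiratory flow the resistive pressure is constant at PIP − Pplat = 36.0 − 18.0 = 18.0 cmH2O, so resistive work = 18.0 × 0.435 = 7.83 L·cmH2O.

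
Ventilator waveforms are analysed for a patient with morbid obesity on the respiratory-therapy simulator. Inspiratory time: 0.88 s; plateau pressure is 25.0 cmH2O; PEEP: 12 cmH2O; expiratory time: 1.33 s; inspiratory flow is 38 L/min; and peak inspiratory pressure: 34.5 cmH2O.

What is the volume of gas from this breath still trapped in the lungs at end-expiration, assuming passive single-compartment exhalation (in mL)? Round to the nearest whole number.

Flow: 38 L/min ÷ 60 = 0.6333 L/s.
Vt = flow × Ti = 0.6333 L/s × 0.88 s × 1000 mL/L = 557.3 mL.
R = (PIP − Pplat)/V̇ = (34.5 − 25.0) / 0.6333 = 9.5/0.6333 = 15.001 cmH2O·s/L.
C = Vt/(Pplat − PEEP) = 557.3 / (25.0 − 12) = 557.3/13.0 = 42.869 mL/cmH2O.
τ = R × C = 15.001 × 0.04287 L/cmH2O = 0.6431 s.
Fraction remaining = e^(−Te/τ) = e^(−1.33/0.6431) = 0.1264.
Trapped volume = 557.3 × 0.1264 = 70.443 mL.

70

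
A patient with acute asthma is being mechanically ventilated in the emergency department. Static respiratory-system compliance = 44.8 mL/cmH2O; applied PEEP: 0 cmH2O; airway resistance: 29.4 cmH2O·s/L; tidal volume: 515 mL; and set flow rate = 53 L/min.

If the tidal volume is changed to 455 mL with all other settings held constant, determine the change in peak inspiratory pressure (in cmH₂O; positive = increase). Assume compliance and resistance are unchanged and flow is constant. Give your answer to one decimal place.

-1.3

PIP = Vt/C + R·V̇ + PEEP (constant-flow equation of motion).
Only the elastic term changes: ΔPIP = ΔVt / C = (455 − 515) / 44.8 = -1.339 cmH2O.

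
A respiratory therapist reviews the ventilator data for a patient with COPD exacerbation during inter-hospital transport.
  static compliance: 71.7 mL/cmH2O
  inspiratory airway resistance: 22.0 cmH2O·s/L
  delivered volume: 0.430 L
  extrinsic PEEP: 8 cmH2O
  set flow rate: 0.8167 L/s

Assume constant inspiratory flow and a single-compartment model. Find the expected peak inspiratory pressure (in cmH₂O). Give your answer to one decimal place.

Equation of motion (constant flow): PIP = Vt/C + R·V̇ + PEEP.
PIP = 430/71.7 + 22.0×0.8167 + 8 = 5.997 + 17.967 + 8 = 31.964 cmH2O.

32.0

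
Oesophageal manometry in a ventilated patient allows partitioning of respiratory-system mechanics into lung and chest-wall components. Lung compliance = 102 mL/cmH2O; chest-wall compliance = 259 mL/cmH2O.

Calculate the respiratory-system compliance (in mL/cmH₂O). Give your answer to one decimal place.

Lung and chest wall are elastances in series: 1/Crs = 1/CL + 1/Ccw.
1/Crs = 1/102 + 1/259 = 0.01366.
Crs = 73.206 mL/cmH2O.

73.2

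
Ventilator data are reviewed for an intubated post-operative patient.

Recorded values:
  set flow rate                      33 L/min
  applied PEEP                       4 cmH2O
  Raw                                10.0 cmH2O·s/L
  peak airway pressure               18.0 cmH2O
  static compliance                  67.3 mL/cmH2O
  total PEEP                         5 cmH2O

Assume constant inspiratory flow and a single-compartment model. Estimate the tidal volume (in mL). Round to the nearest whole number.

505

Flow: 33 L/min ÷ 60 = 0.55 L/s.
Total PEEP = 5 cmH2O (set 4 + intrinsic 1); this is the baseline alveolar pressure.
Equation of motion (constant flow): PIP = Vt/C + R·V̇ + PEEP.
Vt/C = PIP − R·V̇ − PEEP = 18.0 − 5.5 − 5 = 7.5 cmH2O.
Vt = C × 7.5 = 67.3 × 7.5 = 504.75 mL.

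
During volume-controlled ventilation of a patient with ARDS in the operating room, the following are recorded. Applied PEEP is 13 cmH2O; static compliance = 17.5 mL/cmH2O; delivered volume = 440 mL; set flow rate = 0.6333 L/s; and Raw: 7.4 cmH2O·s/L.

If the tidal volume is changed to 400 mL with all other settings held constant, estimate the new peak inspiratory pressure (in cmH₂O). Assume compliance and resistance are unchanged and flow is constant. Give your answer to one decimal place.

40.5

PIP = Vt/C + R·V̇ + PEEP (constant-flow equation of motion).
Only the elastic term changes: ΔPIP = ΔVt / C = (400 − 440) / 17.5 = -2.286 cmH2O.
Original PIP = 440/17.5 + 7.4×0.6333 + 13 = 42.829 cmH2O; new PIP = 42.829 + (-2.286) = 40.543 cmH2O.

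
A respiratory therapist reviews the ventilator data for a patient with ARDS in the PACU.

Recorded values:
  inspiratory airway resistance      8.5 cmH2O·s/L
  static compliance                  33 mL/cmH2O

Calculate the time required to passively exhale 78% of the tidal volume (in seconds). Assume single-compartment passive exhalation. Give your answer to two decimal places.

τ = R × C = 8.5 × 33 mL/cmH2O = 8.5 × 0.033 L/cmH2O = 0.2805 s.
Exhaled fraction f = 1 − e^(−t/τ) → t = −τ·ln(1 − f) = −0.2805·ln(0.22) = 0.4247 s.

0.42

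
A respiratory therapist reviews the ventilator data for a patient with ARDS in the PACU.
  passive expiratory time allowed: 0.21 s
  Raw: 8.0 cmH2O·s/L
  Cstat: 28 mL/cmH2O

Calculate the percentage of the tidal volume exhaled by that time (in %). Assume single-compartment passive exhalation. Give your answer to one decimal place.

60.8

τ = R × C = 8.0 × 28 mL/cmH2O = 8.0 × 0.028 L/cmH2O = 0.224 s.
Passive exhalation: V(t)/V₀ = e^(−t/τ) = e^(−0.21/0.224) = 0.3916.
Fraction exhaled = 1 − 0.3916 = 0.6084 → 60.84%.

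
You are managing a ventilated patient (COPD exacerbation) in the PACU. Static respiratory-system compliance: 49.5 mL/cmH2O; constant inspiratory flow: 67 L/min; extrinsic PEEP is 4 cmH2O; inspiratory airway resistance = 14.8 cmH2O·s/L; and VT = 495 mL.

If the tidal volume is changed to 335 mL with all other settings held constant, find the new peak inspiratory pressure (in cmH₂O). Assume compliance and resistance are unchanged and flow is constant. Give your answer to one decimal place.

27.3

Flow: 67 L/min ÷ 60 = 1.1167 L/s.
PIP = Vt/C + R·V̇ + PEEP (constant-flow equation of motion).
Only the elastic term changes: ΔPIP = ΔVt / C = (335 − 495) / 49.5 = -3.232 cmH2O.
Original PIP = 495/49.5 + 14.8×1.1167 + 4 = 30.527 cmH2O; new PIP = 30.527 + (-3.232) = 27.295 cmH2O.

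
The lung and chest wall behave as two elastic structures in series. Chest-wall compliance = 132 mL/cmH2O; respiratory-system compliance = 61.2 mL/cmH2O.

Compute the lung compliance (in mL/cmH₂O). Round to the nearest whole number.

114

1/CL = 1/Crs − 1/Ccw.
1/CL = 1/61.2 − 1/132 = 0.008764.
CL = 114.1 mL/cmH2O.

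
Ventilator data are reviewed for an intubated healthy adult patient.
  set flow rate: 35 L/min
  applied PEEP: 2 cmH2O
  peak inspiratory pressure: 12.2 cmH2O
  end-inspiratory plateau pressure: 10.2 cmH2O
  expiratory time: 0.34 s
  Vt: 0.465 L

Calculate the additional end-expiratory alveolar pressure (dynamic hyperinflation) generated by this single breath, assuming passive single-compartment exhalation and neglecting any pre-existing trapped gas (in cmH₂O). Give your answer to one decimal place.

1.4

Flow: 35 L/min ÷ 60 = 0.5833 L/s.
R = (PIP − Pplat)/V̇ = (12.2 − 10.2) / 0.5833 = 2.0/0.5833 = 3.429 cmH2O·s/L.
C = Vt/(Pplat − PEEP) = 465.0 / (10.2 − 2) = 465.0/8.2 = 56.707 mL/cmH2O.
τ = R × C = 3.429 × 0.05671 L/cmH2O = 0.1945 s.
Fraction remaining = e^(−Te/τ) = e^(−0.34/0.1945) = 0.1741; trapped volume = 465.0 × 0.1741 = 80.957 mL.
Additional alveolar pressure from trapping ≈ V_trapped / C = 80.957 / 56.707 = 1.428 cmH2O.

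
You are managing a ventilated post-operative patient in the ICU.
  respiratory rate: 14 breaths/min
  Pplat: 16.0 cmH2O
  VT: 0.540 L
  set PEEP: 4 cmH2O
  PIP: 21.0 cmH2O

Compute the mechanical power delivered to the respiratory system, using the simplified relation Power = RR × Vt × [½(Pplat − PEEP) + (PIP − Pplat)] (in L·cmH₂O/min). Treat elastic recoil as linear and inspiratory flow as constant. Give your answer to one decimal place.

83.2

Per-breath work = Vt × [½(Pplat−PEEP) + (PIP−Pplat)] = 0.540 × [0.5×12.0 + 5.0] = 0.540 × 11.0 = 5.94 L·cmH2O.
Power = 14 × 5.94 = 83.16 L·cmH2O/min.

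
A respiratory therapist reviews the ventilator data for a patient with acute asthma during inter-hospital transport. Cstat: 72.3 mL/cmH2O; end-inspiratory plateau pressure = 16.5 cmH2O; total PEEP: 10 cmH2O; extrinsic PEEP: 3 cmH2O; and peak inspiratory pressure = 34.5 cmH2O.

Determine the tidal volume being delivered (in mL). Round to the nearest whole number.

470

End-expiratory occlusion gives total PEEP = 10 cmH2O (intrinsic PEEP = 10 − 3 = 7). Use total PEEP for the elastic gradient.
Vt = Cstat × (Pplat − PEEPtotal) = 72.3 × (16.5 − 10) = 72.3 × 6.5 = 469.95 mL.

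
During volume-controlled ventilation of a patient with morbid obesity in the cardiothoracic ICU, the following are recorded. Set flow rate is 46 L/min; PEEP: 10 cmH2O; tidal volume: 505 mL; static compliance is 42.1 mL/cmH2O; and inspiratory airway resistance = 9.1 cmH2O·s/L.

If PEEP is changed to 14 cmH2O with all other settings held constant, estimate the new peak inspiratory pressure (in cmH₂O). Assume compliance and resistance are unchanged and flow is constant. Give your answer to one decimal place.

33.0

Flow: 46 L/min ÷ 60 = 0.7667 L/s.
PIP = Vt/C + R·V̇ + PEEP (constant-flow equation of motion).
Only the baseline term changes: ΔPIP = ΔPEEP = 14 − 10 = 4.0 cmH2O.
Original PIP = 505/42.1 + 9.1×0.7667 + 10 = 28.972 cmH2O; new PIP = 28.972 + (4.0) = 32.972 cmH2O.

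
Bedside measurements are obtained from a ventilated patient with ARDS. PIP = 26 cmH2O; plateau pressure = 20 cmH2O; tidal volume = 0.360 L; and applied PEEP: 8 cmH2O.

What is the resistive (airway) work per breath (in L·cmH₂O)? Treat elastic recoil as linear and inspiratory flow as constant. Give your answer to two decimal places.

2.16

With constant inspiratory flow the resistive pressure is constant at PIP − Pplat = 26 − 20 = 6.0 cmH2O, so resistive work = 6.0 × 0.360 = 2.16 L·cmH2O.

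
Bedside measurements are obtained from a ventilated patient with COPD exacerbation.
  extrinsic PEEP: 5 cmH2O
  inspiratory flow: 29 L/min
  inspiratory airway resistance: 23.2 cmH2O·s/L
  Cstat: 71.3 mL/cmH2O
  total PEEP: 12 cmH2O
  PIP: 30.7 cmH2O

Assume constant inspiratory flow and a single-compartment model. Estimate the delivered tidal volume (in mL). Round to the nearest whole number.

Flow: 29 L/min ÷ 60 = 0.4833 L/s.
Total PEEP = 12 cmH2O (set 5 + intrinsic 7); this is the baseline alveolar pressure.
Equation of motion (constant flow): PIP = Vt/C + R·V̇ + PEEP.
Vt/C = PIP − R·V̇ − PEEP = 30.7 − 11.213 − 12 = 7.487 cmH2O.
Vt = C × 7.487 = 71.3 × 7.487 = 533.82 mL.

534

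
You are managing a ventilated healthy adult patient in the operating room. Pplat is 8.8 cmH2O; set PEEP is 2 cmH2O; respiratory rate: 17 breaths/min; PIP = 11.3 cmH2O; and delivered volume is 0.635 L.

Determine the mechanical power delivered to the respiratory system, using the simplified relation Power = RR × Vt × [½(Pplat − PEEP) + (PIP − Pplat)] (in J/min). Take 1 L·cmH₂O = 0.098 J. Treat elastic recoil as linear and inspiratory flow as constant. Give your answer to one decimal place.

6.2

Per-breath work = Vt × [½(Pplat−PEEP) + (PIP−Pplat)] = 0.635 × [0.5×6.8 + 2.5] = 0.635 × 5.9 = 3.747 L·cmH2O.
Power = 17 × 3.747 = 63.699 L·cmH2O/min.
× 0.098 J/(L·cmH2O) → 6.243 J/min.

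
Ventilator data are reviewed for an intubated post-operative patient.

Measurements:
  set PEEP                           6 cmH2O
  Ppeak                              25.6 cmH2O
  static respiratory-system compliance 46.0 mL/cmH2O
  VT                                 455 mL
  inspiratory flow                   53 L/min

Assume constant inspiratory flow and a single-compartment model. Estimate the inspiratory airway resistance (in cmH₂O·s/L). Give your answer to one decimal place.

Flow: 53 L/min ÷ 60 = 0.8833 L/s.
Equation of motion (constant flow): PIP = Vt/C + R·V̇ + PEEP.
R·V̇ = PIP − Vt/C − PEEP = 25.6 − 455/46.0 − 6 = 25.6 − 9.891 − 6 = 9.709 cmH2O.
R = 9.709 / 0.8833 = 10.992 cmH2O·s/L.

11.0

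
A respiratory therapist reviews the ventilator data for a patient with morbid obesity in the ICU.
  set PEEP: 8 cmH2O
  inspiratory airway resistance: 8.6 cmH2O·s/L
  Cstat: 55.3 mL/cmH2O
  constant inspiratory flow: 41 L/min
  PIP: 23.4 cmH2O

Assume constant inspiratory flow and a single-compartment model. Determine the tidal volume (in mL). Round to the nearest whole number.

527

Flow: 41 L/min ÷ 60 = 0.6833 L/s.
Equation of motion (constant flow): PIP = Vt/C + R·V̇ + PEEP.
Vt/C = PIP − R·V̇ − PEEP = 23.4 − 5.876 − 8 = 9.524 cmH2O.
Vt = C × 9.524 = 55.3 × 9.524 = 526.68 mL.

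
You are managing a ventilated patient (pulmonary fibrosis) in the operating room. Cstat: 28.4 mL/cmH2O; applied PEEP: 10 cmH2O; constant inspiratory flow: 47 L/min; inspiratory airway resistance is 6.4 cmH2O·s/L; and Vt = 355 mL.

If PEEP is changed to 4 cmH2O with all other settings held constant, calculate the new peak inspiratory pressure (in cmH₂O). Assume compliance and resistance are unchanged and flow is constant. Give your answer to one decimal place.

Flow: 47 L/min ÷ 60 = 0.7833 L/s.
PIP = Vt/C + R·V̇ + PEEP (constant-flow equation of motion).
Only the baseline term changes: ΔPIP = ΔPEEP = 4 − 10 = -6.0 cmH2O.
Original PIP = 355/28.4 + 6.4×0.7833 + 10 = 27.513 cmH2O; new PIP = 27.513 + (-6.0) = 21.513 cmH2O.

21.5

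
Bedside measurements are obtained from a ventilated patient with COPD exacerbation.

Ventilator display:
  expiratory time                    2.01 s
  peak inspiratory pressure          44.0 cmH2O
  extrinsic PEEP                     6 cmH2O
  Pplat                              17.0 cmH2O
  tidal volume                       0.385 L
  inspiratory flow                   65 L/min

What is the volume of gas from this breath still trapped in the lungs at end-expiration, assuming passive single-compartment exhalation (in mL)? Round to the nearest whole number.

Flow: 65 L/min ÷ 60 = 1.0833 L/s.
R = (PIP − Pplat)/V̇ = (44.0 − 17.0) / 1.0833 = 27.0/1.0833 = 24.924 cmH2O·s/L.
C = Vt/(Pplat − PEEP) = 385.0 / (17.0 − 6) = 385.0/11.0 = 35.0 mL/cmH2O.
τ = R × C = 24.924 × 0.035 L/cmH2O = 0.8723 s.
Fraction remaining = e^(−Te/τ) = e^(−2.01/0.8723) = 0.09983.
Trapped volume = 385.0 × 0.09983 = 38.435 mL.

38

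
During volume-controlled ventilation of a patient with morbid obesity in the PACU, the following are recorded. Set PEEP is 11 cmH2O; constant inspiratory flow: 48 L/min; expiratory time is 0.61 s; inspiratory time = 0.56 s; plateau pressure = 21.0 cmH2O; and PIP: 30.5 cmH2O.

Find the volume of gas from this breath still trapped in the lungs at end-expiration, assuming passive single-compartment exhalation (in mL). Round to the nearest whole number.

142

Flow: 48 L/min ÷ 60 = 0.8 L/s.
Vt = flow × Ti = 0.8 L/s × 0.56 s × 1000 mL/L = 448.0 mL.
R = (PIP − Pplat)/V̇ = (30.5 − 21.0) / 0.8 = 9.5/0.8 = 11.875 cmH2O·s/L.
C = Vt/(Pplat − PEEP) = 448.0 / (21.0 − 11) = 448.0/10.0 = 44.8 mL/cmH2O.
τ = R × C = 11.875 × 0.0448 L/cmH2O = 0.532 s.
Fraction remaining = e^(−Te/τ) = e^(−0.61/0.532) = 0.3177.
Trapped volume = 448.0 × 0.3177 = 142.33 mL.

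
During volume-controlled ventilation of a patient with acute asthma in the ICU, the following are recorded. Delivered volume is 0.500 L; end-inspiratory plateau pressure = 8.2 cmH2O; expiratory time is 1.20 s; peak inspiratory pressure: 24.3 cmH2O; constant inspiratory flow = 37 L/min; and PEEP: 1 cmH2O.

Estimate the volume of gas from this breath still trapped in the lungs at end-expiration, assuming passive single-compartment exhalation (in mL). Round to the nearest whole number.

Flow: 37 L/min ÷ 60 = 0.6167 L/s.
R = (PIP − Pplat)/V̇ = (24.3 − 8.2) / 0.6167 = 16.1/0.6167 = 26.107 cmH2O·s/L.
C = Vt/(Pplat − PEEP) = 500.0 / (8.2 − 1) = 500.0/7.2 = 69.444 mL/cmH2O.
τ = R × C = 26.107 × 0.06944 L/cmH2O = 1.813 s.
Fraction remaining = e^(−Te/τ) = e^(−1.20/1.813) = 0.5159.
Trapped volume = 500.0 × 0.5159 = 257.95 mL.

258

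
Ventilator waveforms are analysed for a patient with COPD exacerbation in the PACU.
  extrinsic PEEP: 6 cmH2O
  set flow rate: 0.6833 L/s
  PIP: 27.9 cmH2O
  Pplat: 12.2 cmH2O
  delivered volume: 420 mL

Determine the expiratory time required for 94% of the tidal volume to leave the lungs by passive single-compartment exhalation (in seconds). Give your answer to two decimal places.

R = (PIP − Pplat)/V̇ = (27.9 − 12.2) / 0.6833 = 15.7/0.6833 = 22.977 cmH2O·s/L.
C = Vt/(Pplat − PEEP) = 420.0 / (12.2 − 6) = 420.0/6.2 = 67.742 mL/cmH2O.
τ = R × C = 22.977 × 0.06774 L/cmH2O = 1.556 s.
t = −τ·ln(1 − 0.94) = −1.556·ln(0.06) = 4.378 s.

4.38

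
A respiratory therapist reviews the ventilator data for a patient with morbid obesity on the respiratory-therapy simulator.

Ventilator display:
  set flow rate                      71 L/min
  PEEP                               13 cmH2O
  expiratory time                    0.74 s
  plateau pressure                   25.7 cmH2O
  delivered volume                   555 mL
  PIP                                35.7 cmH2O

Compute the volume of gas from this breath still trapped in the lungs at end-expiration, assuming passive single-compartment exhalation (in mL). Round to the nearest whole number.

Flow: 71 L/min ÷ 60 = 1.1833 L/s.
R = (PIP − Pplat)/V̇ = (35.7 − 25.7) / 1.1833 = 10.0/1.1833 = 8.451 cmH2O·s/L.
C = Vt/(Pplat − PEEP) = 555.0 / (25.7 − 13) = 555.0/12.7 = 43.701 mL/cmH2O.
τ = R × C = 8.451 × 0.0437 L/cmH2O = 0.3693 s.
Fraction remaining = e^(−Te/τ) = e^(−0.74/0.3693) = 0.1348.
Trapped volume = 555.0 × 0.1348 = 74.814 mL.

75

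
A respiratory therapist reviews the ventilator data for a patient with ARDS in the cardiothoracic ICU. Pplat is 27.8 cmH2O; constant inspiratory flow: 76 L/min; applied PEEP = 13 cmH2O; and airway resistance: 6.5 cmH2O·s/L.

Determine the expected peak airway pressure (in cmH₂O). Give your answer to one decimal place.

36.0

Flow: 76 L/min ÷ 60 = 1.2667 L/s.
PIP = Pplat + Raw × flow = 27.8 + 6.5 × 1.2667 = 27.8 + 8.234 = 36.034 cmH2O.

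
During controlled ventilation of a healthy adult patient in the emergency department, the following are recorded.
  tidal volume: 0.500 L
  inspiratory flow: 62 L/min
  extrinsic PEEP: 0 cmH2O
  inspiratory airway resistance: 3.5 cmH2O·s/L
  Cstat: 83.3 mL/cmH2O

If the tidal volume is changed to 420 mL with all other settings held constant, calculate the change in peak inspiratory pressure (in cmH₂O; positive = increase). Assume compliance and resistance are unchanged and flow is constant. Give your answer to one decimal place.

-1.0

PIP = Vt/C + R·V̇ + PEEP (constant-flow equation of motion).
Only the elastic term changes: ΔPIP = ΔVt / C = (420 − 500) / 83.3 = -0.9604 cmH2O.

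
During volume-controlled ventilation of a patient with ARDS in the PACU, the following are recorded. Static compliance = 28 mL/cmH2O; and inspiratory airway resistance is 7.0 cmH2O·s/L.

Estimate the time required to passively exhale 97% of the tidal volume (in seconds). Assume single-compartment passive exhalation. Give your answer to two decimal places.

0.69

τ = R × C = 7.0 × 28 mL/cmH2O = 7.0 × 0.028 L/cmH2O = 0.196 s.
Exhaled fraction f = 1 − e^(−t/τ) → t = −τ·ln(1 − f) = −0.196·ln(0.03) = 0.6873 s.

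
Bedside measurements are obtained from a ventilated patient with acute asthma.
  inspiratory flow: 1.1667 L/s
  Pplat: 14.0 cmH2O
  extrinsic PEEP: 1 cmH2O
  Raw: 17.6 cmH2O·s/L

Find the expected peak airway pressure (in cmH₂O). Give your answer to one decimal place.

PIP = Pplat + Raw × flow = 14.0 + 17.6 × 1.1667 = 14.0 + 20.534 = 34.534 cmH2O.

34.5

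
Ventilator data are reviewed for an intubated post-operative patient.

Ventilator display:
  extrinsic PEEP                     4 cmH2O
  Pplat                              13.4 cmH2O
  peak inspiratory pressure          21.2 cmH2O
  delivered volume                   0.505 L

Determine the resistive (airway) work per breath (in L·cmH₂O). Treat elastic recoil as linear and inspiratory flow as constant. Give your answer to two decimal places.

3.94

With constant inspiratory flow the resistive pressure is constant at PIP − Pplat = 21.2 − 13.4 = 7.8 cmH2O, so resistive work = 7.8 × 0.505 = 3.939 L·cmH2O.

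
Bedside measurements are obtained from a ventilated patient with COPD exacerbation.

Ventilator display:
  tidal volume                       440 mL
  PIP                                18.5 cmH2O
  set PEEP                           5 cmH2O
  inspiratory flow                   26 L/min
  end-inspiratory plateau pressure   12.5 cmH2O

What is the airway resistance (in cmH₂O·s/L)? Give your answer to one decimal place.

Flow: 26 L/min ÷ 60 = 0.4333 L/s.
Raw = (PIP − Pplat) / flow = (18.5 − 12.5) / 0.4333 = 6.0 / 0.4333 = 13.847 cmH2O·s/L.

13.8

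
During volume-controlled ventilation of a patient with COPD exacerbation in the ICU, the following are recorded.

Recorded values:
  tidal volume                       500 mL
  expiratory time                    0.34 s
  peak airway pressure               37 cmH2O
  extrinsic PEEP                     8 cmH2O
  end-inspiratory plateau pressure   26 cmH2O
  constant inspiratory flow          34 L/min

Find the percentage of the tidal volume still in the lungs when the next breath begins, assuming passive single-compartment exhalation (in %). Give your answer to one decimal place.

53.2

Flow: 34 L/min ÷ 60 = 0.5667 L/s.
R = (PIP − Pplat)/V̇ = (37 − 26) / 0.5667 = 11.0/0.5667 = 19.411 cmH2O·s/L.
C = Vt/(Pplat − PEEP) = 500.0 / (26 − 8) = 500.0/18.0 = 27.778 mL/cmH2O.
τ = R × C = 19.411 × 0.02778 L/cmH2O = 0.5392 s.
Fraction remaining at end-expiration = e^(−Te/τ) = e^(−0.34/0.5392) = 0.5323 → 53.23%.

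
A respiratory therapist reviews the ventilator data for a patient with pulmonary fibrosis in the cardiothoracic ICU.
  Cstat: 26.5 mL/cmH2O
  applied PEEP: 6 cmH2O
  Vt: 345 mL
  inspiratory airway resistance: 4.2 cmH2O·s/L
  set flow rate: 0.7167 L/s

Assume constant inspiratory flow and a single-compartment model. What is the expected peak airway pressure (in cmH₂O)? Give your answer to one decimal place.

Equation of motion (constant flow): PIP = Vt/C + R·V̇ + PEEP.
PIP = 345/26.5 + 4.2×0.7167 + 6 = 13.019 + 3.01 + 6 = 22.029 cmH2O.

22.0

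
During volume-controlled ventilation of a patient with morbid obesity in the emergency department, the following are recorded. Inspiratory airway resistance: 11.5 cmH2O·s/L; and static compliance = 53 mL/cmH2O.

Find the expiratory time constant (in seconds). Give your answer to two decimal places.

τ = R × C = 11.5 × 53 mL/cmH2O = 11.5 × 0.053 L/cmH2O = 0.6095 s.

0.61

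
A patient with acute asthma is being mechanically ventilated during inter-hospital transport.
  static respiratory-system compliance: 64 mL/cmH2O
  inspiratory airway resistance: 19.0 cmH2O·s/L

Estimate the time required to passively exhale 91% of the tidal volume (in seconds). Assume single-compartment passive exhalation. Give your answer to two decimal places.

2.93

τ = R × C = 19.0 × 64 mL/cmH2O = 19.0 × 0.064 L/cmH2O = 1.216 s.
Exhaled fraction f = 1 − e^(−t/τ) → t = −τ·ln(1 − f) = −1.216·ln(0.09) = 2.928 s.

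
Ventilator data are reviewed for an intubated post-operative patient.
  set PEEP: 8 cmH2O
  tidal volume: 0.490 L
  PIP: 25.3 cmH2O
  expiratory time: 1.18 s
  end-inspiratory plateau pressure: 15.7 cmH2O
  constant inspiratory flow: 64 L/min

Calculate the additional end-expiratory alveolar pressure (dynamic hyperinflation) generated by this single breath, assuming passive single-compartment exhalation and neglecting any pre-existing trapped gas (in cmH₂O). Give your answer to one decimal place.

Flow: 64 L/min ÷ 60 = 1.0667 L/s.
R = (PIP − Pplat)/V̇ = (25.3 − 15.7) / 1.0667 = 9.6/1.0667 = 9.0 cmH2O·s/L.
C = Vt/(Pplat − PEEP) = 490.0 / (15.7 − 8) = 490.0/7.7 = 63.636 mL/cmH2O.
τ = R × C = 9.0 × 0.06364 L/cmH2O = 0.5728 s.
Fraction remaining = e^(−Te/τ) = e^(−1.18/0.5728) = 0.1274; trapped volume = 490.0 × 0.1274 = 62.426 mL.
Additional alveolar pressure from trapping ≈ V_trapped / C = 62.426 / 63.636 = 0.981 cmH2O.

1.0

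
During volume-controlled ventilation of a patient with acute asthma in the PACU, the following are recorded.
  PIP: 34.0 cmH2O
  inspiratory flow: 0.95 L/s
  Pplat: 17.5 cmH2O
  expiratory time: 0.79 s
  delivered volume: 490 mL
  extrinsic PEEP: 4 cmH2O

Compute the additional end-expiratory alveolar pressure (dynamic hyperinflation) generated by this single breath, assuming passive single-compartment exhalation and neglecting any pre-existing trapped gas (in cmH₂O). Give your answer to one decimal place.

R = (PIP − Pplat)/V̇ = (34.0 − 17.5) / 0.95 = 16.5/0.95 = 17.368 cmH2O·s/L.
C = Vt/(Pplat − PEEP) = 490.0 / (17.5 − 4) = 490.0/13.5 = 36.296 mL/cmH2O.
τ = R × C = 17.368 × 0.0363 L/cmH2O = 0.6305 s.
Fraction remaining = e^(−Te/τ) = e^(−0.79/0.6305) = 0.2857; trapped volume = 490.0 × 0.2857 = 139.99 mL.
Additional alveolar pressure from trapping ≈ V_trapped / C = 139.99 / 36.296 = 3.857 cmH2O.

3.9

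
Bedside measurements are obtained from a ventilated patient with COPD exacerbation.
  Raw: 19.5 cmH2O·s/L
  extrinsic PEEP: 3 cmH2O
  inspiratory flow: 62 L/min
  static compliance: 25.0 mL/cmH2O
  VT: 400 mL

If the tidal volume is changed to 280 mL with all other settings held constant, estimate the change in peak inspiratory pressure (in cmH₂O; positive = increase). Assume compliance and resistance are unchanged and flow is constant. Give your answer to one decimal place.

-4.8

PIP = Vt/C + R·V̇ + PEEP (constant-flow equation of motion).
Only the elastic term changes: ΔPIP = ΔVt / C = (280 − 400) / 25.0 = -4.8 cmH2O.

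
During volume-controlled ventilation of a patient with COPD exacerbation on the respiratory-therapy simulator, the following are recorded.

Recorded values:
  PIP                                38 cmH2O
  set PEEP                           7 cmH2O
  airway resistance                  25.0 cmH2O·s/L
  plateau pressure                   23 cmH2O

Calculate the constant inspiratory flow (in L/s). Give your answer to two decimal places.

0.60

flow = (PIP − Pplat) / Raw = 15.0 / 25.0 = 0.6 L/s.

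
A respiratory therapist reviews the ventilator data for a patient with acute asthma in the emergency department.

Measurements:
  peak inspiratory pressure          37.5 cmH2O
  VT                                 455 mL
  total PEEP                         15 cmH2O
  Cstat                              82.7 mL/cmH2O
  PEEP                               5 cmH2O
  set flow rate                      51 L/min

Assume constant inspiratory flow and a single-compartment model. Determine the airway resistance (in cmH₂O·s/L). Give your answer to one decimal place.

20.0

Flow: 51 L/min ÷ 60 = 0.85 L/s.
Total PEEP = 15 cmH2O (set 5 + intrinsic 10); this is the baseline alveolar pressure.
Equation of motion (constant flow): PIP = Vt/C + R·V̇ + PEEP.
R·V̇ = PIP − Vt/C − PEEP = 37.5 − 455/82.7 − 15 = 37.5 − 5.502 − 15 = 16.998 cmH2O.
R = 16.998 / 0.85 = 19.998 cmH2O·s/L.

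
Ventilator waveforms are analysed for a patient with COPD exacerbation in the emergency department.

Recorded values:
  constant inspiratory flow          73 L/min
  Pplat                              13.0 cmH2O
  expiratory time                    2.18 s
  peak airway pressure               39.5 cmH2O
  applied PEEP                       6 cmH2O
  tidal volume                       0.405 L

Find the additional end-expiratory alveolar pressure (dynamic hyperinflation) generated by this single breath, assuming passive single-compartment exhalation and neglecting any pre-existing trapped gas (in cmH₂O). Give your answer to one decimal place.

1.2

Flow: 73 L/min ÷ 60 = 1.2167 L/s.
R = (PIP − Pplat)/V̇ = (39.5 − 13.0) / 1.2167 = 26.5/1.2167 = 21.78 cmH2O·s/L.
C = Vt/(Pplat − PEEP) = 405.0 / (13.0 − 6) = 405.0/7.0 = 57.857 mL/cmH2O.
τ = R × C = 21.78 × 0.05786 L/cmH2O = 1.26 s.
Fraction remaining = e^(−Te/τ) = e^(−2.18/1.26) = 0.1773; trapped volume = 405.0 × 0.1773 = 71.807 mL.
Additional alveolar pressure from trapping ≈ V_trapped / C = 71.807 / 57.857 = 1.241 cmH2O.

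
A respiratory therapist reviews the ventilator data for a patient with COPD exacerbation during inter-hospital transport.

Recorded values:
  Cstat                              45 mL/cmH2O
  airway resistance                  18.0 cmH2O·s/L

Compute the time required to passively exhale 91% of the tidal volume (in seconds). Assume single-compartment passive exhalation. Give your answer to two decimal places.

1.95

τ = R × C = 18.0 × 45 mL/cmH2O = 18.0 × 0.045 L/cmH2O = 0.81 s.
Exhaled fraction f = 1 − e^(−t/τ) → t = −τ·ln(1 − f) = −0.81·ln(0.09) = 1.95 s.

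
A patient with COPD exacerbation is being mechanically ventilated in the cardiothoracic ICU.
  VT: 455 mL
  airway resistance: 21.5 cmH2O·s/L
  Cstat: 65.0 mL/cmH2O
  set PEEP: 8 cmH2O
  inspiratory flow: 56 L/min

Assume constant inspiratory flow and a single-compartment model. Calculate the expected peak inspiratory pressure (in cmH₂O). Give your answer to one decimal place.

35.1

Flow: 56 L/min ÷ 60 = 0.9333 L/s.
Equation of motion (constant flow): PIP = Vt/C + R·V̇ + PEEP.
PIP = 455/65.0 + 21.5×0.9333 + 8 = 7.0 + 20.066 + 8 = 35.066 cmH2O.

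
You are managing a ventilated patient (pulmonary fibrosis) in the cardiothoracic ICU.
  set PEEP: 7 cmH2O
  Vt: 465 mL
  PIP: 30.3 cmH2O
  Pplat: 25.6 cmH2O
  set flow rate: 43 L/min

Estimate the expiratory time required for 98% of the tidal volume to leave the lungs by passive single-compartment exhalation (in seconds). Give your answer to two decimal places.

Flow: 43 L/min ÷ 60 = 0.7167 L/s.
R = (PIP − Pplat)/V̇ = (30.3 − 25.6) / 0.7167 = 4.7/0.7167 = 6.558 cmH2O·s/L.
C = Vt/(Pplat − PEEP) = 465.0 / (25.6 − 7) = 465.0/18.6 = 25.0 mL/cmH2O.
τ = R × C = 6.558 × 0.025 L/cmH2O = 0.164 s.
t = −τ·ln(1 − 0.98) = −0.164·ln(0.02) = 0.6416 s.

0.64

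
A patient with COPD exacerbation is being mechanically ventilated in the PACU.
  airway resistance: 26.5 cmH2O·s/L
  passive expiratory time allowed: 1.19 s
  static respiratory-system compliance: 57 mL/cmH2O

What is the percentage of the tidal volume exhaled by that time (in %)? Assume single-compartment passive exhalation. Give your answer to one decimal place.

54.5

τ = R × C = 26.5 × 57 mL/cmH2O = 26.5 × 0.057 L/cmH2O = 1.511 s.
Passive exhalation: V(t)/V₀ = e^(−t/τ) = e^(−1.19/1.511) = 0.455.
Fraction exhaled = 1 − 0.455 = 0.545 → 54.5%.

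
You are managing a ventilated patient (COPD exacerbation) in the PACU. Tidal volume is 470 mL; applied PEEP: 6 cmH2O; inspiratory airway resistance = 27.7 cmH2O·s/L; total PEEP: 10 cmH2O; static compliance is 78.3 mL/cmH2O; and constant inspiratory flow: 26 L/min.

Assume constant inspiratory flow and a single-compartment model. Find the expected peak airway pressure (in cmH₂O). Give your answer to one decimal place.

28.0

Flow: 26 L/min ÷ 60 = 0.4333 L/s.
Total PEEP = 10 cmH2O (set 6 + intrinsic 4); this is the baseline alveolar pressure.
Equation of motion (constant flow): PIP = Vt/C + R·V̇ + PEEP.
PIP = 470/78.3 + 27.7×0.4333 + 10 = 6.003 + 12.002 + 10 = 28.005 cmH2O.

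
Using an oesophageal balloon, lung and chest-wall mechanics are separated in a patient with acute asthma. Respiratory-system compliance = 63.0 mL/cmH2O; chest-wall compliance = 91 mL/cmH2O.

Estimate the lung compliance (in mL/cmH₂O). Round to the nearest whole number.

205

1/CL = 1/Crs − 1/Ccw.
1/CL = 1/63.0 − 1/91 = 0.004884.
CL = 204.75 mL/cmH2O.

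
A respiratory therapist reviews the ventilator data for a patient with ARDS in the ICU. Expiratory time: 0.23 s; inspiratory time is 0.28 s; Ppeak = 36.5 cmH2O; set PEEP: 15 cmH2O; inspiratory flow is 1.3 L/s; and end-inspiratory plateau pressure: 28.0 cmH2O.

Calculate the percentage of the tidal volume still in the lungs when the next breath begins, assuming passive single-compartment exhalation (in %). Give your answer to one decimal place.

28.5

Vt = flow × Ti = 1.3 L/s × 0.28 s × 1000 mL/L = 364.0 mL.
R = (PIP − Pplat)/V̇ = (36.5 − 28.0) / 1.3 = 8.5/1.3 = 6.538 cmH2O·s/L.
C = Vt/(Pplat − PEEP) = 364.0 / (28.0 − 15) = 364.0/13.0 = 28.0 mL/cmH2O.
τ = R × C = 6.538 × 0.028 L/cmH2O = 0.1831 s.
Fraction remaining at end-expiration = e^(−Te/τ) = e^(−0.23/0.1831) = 0.2847 → 28.47%.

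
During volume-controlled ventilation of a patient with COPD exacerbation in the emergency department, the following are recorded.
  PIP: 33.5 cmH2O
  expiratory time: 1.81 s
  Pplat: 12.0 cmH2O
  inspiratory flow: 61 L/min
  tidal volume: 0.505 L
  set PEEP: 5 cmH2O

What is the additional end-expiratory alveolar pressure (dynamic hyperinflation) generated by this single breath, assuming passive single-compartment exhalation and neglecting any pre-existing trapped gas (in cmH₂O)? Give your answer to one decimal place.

Flow: 61 L/min ÷ 60 = 1.0167 L/s.
R = (PIP − Pplat)/V̇ = (33.5 − 12.0) / 1.0167 = 21.5/1.0167 = 21.147 cmH2O·s/L.
C = Vt/(Pplat − PEEP) = 505.0 / (12.0 − 5) = 505.0/7.0 = 72.143 mL/cmH2O.
τ = R × C = 21.147 × 0.07214 L/cmH2O = 1.526 s.
Fraction remaining = e^(−Te/τ) = e^(−1.81/1.526) = 0.3054; trapped volume = 505.0 × 0.3054 = 154.23 mL.
Additional alveolar pressure from trapping ≈ V_trapped / C = 154.23 / 72.143 = 2.138 cmH2O.

2.1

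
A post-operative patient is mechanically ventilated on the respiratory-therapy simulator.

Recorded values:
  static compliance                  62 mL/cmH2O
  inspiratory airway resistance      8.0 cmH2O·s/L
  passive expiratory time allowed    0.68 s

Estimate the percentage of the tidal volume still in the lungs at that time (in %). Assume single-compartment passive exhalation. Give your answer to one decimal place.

τ = R × C = 8.0 × 62 mL/cmH2O = 8.0 × 0.062 L/cmH2O = 0.496 s.
Passive exhalation: V(t)/V₀ = e^(−t/τ) = e^(−0.68/0.496) = 0.2539.
Fraction remaining = 0.2539 → 25.39%.

25.4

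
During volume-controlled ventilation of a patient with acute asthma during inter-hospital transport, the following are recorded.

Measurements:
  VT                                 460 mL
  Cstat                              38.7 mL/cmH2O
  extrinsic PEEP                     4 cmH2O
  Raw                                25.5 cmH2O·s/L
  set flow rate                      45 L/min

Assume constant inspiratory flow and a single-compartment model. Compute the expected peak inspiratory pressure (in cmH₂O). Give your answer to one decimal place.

Flow: 45 L/min ÷ 60 = 0.75 L/s.
Equation of motion (constant flow): PIP = Vt/C + R·V̇ + PEEP.
PIP = 460/38.7 + 25.5×0.75 + 4 = 11.886 + 19.125 + 4 = 35.011 cmH2O.

35.0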